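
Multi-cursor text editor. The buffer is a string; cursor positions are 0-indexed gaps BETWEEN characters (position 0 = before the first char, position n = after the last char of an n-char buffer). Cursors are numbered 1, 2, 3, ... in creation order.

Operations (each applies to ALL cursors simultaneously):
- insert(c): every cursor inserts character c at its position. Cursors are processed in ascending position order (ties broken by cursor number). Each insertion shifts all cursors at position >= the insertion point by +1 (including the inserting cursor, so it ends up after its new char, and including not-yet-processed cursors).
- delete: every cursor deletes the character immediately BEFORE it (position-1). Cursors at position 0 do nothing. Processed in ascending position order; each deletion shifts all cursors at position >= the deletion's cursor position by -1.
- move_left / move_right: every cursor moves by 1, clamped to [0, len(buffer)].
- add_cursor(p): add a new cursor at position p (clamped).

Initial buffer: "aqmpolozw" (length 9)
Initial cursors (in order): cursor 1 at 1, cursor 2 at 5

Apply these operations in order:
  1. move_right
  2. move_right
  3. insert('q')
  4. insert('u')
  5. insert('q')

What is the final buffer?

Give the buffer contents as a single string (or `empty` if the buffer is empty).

Answer: aqmquqpoloquqzw

Derivation:
After op 1 (move_right): buffer="aqmpolozw" (len 9), cursors c1@2 c2@6, authorship .........
After op 2 (move_right): buffer="aqmpolozw" (len 9), cursors c1@3 c2@7, authorship .........
After op 3 (insert('q')): buffer="aqmqpoloqzw" (len 11), cursors c1@4 c2@9, authorship ...1....2..
After op 4 (insert('u')): buffer="aqmqupoloquzw" (len 13), cursors c1@5 c2@11, authorship ...11....22..
After op 5 (insert('q')): buffer="aqmquqpoloquqzw" (len 15), cursors c1@6 c2@13, authorship ...111....222..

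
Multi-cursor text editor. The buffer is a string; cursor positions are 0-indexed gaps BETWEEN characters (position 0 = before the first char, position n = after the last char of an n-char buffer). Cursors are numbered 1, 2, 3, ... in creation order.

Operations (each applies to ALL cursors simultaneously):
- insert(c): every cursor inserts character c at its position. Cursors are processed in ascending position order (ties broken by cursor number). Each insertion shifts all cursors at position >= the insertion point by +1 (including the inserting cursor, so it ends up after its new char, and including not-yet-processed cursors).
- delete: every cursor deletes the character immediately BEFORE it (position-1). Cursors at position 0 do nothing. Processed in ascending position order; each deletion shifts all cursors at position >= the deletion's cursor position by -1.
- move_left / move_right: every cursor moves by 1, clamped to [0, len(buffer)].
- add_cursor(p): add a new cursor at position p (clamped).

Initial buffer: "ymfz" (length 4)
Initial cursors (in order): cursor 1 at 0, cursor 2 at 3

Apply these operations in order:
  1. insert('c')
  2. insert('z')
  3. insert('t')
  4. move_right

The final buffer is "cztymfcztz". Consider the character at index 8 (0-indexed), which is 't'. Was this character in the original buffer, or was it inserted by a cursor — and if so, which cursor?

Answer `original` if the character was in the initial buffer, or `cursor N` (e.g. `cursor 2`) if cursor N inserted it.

Answer: cursor 2

Derivation:
After op 1 (insert('c')): buffer="cymfcz" (len 6), cursors c1@1 c2@5, authorship 1...2.
After op 2 (insert('z')): buffer="czymfczz" (len 8), cursors c1@2 c2@7, authorship 11...22.
After op 3 (insert('t')): buffer="cztymfcztz" (len 10), cursors c1@3 c2@9, authorship 111...222.
After op 4 (move_right): buffer="cztymfcztz" (len 10), cursors c1@4 c2@10, authorship 111...222.
Authorship (.=original, N=cursor N): 1 1 1 . . . 2 2 2 .
Index 8: author = 2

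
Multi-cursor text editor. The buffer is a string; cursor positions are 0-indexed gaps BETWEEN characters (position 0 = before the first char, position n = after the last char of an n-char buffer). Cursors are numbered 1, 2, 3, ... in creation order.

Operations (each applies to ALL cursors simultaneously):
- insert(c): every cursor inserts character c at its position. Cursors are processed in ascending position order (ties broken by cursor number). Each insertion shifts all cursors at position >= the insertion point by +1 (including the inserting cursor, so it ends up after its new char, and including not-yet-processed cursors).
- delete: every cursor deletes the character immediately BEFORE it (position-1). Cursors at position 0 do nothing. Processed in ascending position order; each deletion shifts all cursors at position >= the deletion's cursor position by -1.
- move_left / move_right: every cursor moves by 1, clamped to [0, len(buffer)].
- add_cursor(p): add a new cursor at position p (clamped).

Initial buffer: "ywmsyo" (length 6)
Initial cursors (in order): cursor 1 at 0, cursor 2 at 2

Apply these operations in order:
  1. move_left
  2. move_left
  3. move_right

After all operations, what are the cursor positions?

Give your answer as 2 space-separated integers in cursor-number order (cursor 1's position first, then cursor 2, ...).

Answer: 1 1

Derivation:
After op 1 (move_left): buffer="ywmsyo" (len 6), cursors c1@0 c2@1, authorship ......
After op 2 (move_left): buffer="ywmsyo" (len 6), cursors c1@0 c2@0, authorship ......
After op 3 (move_right): buffer="ywmsyo" (len 6), cursors c1@1 c2@1, authorship ......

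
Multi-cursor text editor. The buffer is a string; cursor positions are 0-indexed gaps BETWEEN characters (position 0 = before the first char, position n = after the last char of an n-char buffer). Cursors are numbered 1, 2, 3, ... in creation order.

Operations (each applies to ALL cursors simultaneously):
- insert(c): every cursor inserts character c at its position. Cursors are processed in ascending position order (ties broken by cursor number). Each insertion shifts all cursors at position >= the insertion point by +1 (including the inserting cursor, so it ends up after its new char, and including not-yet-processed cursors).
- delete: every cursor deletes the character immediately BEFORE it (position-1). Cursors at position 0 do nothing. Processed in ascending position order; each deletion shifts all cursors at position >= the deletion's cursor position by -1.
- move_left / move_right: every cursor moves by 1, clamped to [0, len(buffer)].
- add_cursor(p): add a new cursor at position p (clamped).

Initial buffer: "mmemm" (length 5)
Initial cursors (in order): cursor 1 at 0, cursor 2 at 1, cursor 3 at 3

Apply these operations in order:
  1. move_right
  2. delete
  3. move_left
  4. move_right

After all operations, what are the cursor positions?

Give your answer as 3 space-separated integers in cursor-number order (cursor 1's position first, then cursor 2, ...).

After op 1 (move_right): buffer="mmemm" (len 5), cursors c1@1 c2@2 c3@4, authorship .....
After op 2 (delete): buffer="em" (len 2), cursors c1@0 c2@0 c3@1, authorship ..
After op 3 (move_left): buffer="em" (len 2), cursors c1@0 c2@0 c3@0, authorship ..
After op 4 (move_right): buffer="em" (len 2), cursors c1@1 c2@1 c3@1, authorship ..

Answer: 1 1 1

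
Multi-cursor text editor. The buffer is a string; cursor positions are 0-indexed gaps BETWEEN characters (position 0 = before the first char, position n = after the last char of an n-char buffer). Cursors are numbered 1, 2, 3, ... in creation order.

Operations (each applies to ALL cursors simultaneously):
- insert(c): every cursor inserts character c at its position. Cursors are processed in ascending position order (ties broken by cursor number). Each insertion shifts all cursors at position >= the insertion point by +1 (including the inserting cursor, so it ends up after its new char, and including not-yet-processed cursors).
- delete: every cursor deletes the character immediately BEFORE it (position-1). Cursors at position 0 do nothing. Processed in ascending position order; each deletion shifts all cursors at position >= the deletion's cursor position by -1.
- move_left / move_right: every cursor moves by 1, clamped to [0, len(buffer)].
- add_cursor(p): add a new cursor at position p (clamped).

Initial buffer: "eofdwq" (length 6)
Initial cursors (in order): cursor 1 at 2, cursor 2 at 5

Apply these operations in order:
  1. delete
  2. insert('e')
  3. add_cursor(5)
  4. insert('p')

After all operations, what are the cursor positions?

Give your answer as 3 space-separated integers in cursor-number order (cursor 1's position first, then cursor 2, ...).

After op 1 (delete): buffer="efdq" (len 4), cursors c1@1 c2@3, authorship ....
After op 2 (insert('e')): buffer="eefdeq" (len 6), cursors c1@2 c2@5, authorship .1..2.
After op 3 (add_cursor(5)): buffer="eefdeq" (len 6), cursors c1@2 c2@5 c3@5, authorship .1..2.
After op 4 (insert('p')): buffer="eepfdeppq" (len 9), cursors c1@3 c2@8 c3@8, authorship .11..223.

Answer: 3 8 8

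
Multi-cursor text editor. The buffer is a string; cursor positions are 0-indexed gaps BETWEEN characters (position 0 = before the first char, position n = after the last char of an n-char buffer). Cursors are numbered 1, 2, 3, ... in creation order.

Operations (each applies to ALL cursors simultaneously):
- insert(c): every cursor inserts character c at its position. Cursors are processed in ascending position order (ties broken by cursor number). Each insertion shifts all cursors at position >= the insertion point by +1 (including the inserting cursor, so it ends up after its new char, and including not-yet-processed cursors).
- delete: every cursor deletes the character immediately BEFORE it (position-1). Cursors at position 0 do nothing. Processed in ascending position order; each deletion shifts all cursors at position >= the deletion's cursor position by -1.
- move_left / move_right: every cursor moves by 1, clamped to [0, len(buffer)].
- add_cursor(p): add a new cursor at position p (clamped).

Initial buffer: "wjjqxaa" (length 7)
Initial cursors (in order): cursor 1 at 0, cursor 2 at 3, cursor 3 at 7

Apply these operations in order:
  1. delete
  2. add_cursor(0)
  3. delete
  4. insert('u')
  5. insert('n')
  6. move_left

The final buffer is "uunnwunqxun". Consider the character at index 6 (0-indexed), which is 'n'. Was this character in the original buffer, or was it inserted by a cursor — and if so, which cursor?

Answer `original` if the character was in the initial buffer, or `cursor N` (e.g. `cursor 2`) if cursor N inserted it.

After op 1 (delete): buffer="wjqxa" (len 5), cursors c1@0 c2@2 c3@5, authorship .....
After op 2 (add_cursor(0)): buffer="wjqxa" (len 5), cursors c1@0 c4@0 c2@2 c3@5, authorship .....
After op 3 (delete): buffer="wqx" (len 3), cursors c1@0 c4@0 c2@1 c3@3, authorship ...
After op 4 (insert('u')): buffer="uuwuqxu" (len 7), cursors c1@2 c4@2 c2@4 c3@7, authorship 14.2..3
After op 5 (insert('n')): buffer="uunnwunqxun" (len 11), cursors c1@4 c4@4 c2@7 c3@11, authorship 1414.22..33
After op 6 (move_left): buffer="uunnwunqxun" (len 11), cursors c1@3 c4@3 c2@6 c3@10, authorship 1414.22..33
Authorship (.=original, N=cursor N): 1 4 1 4 . 2 2 . . 3 3
Index 6: author = 2

Answer: cursor 2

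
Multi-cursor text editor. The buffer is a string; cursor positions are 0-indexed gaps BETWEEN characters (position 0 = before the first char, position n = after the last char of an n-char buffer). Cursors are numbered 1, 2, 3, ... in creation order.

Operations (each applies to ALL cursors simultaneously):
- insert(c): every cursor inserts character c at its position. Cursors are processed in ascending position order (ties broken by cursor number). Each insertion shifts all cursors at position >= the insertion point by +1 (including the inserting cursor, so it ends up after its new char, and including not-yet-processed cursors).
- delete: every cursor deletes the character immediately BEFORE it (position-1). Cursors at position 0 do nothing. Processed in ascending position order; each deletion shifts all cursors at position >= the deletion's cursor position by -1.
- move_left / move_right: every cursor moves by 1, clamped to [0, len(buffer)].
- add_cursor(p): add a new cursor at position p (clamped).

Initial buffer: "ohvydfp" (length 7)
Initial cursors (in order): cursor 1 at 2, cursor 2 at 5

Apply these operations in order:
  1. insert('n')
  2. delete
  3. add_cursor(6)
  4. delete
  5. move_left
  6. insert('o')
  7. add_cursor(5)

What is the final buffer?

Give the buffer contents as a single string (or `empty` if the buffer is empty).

After op 1 (insert('n')): buffer="ohnvydnfp" (len 9), cursors c1@3 c2@7, authorship ..1...2..
After op 2 (delete): buffer="ohvydfp" (len 7), cursors c1@2 c2@5, authorship .......
After op 3 (add_cursor(6)): buffer="ohvydfp" (len 7), cursors c1@2 c2@5 c3@6, authorship .......
After op 4 (delete): buffer="ovyp" (len 4), cursors c1@1 c2@3 c3@3, authorship ....
After op 5 (move_left): buffer="ovyp" (len 4), cursors c1@0 c2@2 c3@2, authorship ....
After op 6 (insert('o')): buffer="oovooyp" (len 7), cursors c1@1 c2@5 c3@5, authorship 1..23..
After op 7 (add_cursor(5)): buffer="oovooyp" (len 7), cursors c1@1 c2@5 c3@5 c4@5, authorship 1..23..

Answer: oovooyp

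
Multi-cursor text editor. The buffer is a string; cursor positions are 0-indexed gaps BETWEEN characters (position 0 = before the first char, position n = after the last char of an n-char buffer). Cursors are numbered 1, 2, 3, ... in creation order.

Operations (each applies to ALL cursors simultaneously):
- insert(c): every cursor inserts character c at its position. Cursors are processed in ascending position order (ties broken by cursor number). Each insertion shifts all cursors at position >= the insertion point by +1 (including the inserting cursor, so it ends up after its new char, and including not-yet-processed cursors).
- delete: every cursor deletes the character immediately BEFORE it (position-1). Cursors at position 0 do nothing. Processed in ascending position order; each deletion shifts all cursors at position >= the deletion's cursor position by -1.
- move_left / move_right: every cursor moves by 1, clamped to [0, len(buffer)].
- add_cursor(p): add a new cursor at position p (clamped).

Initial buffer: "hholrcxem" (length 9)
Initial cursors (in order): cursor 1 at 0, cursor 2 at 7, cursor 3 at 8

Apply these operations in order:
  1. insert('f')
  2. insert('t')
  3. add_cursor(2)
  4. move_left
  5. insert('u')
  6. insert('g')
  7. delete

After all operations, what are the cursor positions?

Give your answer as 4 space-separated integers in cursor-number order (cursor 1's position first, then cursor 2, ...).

Answer: 3 13 17 3

Derivation:
After op 1 (insert('f')): buffer="fhholrcxfefm" (len 12), cursors c1@1 c2@9 c3@11, authorship 1.......2.3.
After op 2 (insert('t')): buffer="fthholrcxfteftm" (len 15), cursors c1@2 c2@11 c3@14, authorship 11.......22.33.
After op 3 (add_cursor(2)): buffer="fthholrcxfteftm" (len 15), cursors c1@2 c4@2 c2@11 c3@14, authorship 11.......22.33.
After op 4 (move_left): buffer="fthholrcxfteftm" (len 15), cursors c1@1 c4@1 c2@10 c3@13, authorship 11.......22.33.
After op 5 (insert('u')): buffer="fuuthholrcxfutefutm" (len 19), cursors c1@3 c4@3 c2@13 c3@17, authorship 1141.......222.333.
After op 6 (insert('g')): buffer="fuuggthholrcxfugtefugtm" (len 23), cursors c1@5 c4@5 c2@16 c3@21, authorship 114141.......2222.3333.
After op 7 (delete): buffer="fuuthholrcxfutefutm" (len 19), cursors c1@3 c4@3 c2@13 c3@17, authorship 1141.......222.333.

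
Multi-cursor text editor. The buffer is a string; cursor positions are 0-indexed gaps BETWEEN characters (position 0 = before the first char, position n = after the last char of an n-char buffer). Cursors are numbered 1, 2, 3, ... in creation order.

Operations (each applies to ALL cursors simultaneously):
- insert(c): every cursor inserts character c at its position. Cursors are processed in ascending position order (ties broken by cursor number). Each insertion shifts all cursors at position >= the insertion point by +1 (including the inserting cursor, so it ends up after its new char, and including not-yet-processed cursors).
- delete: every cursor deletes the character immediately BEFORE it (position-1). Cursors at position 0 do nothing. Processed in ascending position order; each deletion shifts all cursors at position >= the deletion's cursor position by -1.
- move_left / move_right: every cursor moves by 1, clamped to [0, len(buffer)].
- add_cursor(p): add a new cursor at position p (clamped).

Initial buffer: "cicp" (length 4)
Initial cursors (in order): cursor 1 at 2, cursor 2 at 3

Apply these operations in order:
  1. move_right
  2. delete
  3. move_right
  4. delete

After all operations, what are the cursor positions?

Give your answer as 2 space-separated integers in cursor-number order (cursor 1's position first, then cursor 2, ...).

Answer: 0 0

Derivation:
After op 1 (move_right): buffer="cicp" (len 4), cursors c1@3 c2@4, authorship ....
After op 2 (delete): buffer="ci" (len 2), cursors c1@2 c2@2, authorship ..
After op 3 (move_right): buffer="ci" (len 2), cursors c1@2 c2@2, authorship ..
After op 4 (delete): buffer="" (len 0), cursors c1@0 c2@0, authorship 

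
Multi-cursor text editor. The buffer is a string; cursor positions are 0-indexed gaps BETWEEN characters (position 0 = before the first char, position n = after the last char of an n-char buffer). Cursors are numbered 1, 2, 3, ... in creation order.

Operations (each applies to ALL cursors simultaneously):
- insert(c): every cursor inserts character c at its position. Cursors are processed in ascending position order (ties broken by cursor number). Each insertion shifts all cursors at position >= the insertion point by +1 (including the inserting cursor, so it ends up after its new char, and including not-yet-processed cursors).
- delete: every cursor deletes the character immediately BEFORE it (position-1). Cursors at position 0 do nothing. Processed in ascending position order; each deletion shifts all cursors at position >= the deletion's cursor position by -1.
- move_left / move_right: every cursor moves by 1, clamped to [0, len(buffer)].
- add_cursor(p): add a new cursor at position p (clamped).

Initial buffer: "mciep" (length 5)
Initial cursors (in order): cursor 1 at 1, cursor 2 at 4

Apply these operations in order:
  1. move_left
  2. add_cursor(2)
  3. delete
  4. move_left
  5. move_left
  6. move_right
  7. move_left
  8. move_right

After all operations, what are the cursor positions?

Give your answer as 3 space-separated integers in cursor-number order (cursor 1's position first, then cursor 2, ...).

After op 1 (move_left): buffer="mciep" (len 5), cursors c1@0 c2@3, authorship .....
After op 2 (add_cursor(2)): buffer="mciep" (len 5), cursors c1@0 c3@2 c2@3, authorship .....
After op 3 (delete): buffer="mep" (len 3), cursors c1@0 c2@1 c3@1, authorship ...
After op 4 (move_left): buffer="mep" (len 3), cursors c1@0 c2@0 c3@0, authorship ...
After op 5 (move_left): buffer="mep" (len 3), cursors c1@0 c2@0 c3@0, authorship ...
After op 6 (move_right): buffer="mep" (len 3), cursors c1@1 c2@1 c3@1, authorship ...
After op 7 (move_left): buffer="mep" (len 3), cursors c1@0 c2@0 c3@0, authorship ...
After op 8 (move_right): buffer="mep" (len 3), cursors c1@1 c2@1 c3@1, authorship ...

Answer: 1 1 1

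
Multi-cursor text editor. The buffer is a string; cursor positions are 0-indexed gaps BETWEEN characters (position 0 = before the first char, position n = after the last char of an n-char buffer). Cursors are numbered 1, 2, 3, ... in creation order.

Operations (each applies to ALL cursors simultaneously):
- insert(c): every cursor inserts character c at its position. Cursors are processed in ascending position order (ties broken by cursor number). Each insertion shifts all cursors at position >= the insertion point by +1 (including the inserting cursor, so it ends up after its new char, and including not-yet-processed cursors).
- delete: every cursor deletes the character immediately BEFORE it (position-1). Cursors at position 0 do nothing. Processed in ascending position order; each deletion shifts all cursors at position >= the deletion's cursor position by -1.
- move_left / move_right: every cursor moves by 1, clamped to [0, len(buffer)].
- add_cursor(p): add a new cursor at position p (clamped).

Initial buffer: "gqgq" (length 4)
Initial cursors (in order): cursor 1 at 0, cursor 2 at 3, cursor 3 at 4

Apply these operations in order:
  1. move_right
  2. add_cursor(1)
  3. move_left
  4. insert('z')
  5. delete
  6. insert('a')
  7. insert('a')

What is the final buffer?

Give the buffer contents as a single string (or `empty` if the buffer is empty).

Answer: aaaagqgaaaaq

Derivation:
After op 1 (move_right): buffer="gqgq" (len 4), cursors c1@1 c2@4 c3@4, authorship ....
After op 2 (add_cursor(1)): buffer="gqgq" (len 4), cursors c1@1 c4@1 c2@4 c3@4, authorship ....
After op 3 (move_left): buffer="gqgq" (len 4), cursors c1@0 c4@0 c2@3 c3@3, authorship ....
After op 4 (insert('z')): buffer="zzgqgzzq" (len 8), cursors c1@2 c4@2 c2@7 c3@7, authorship 14...23.
After op 5 (delete): buffer="gqgq" (len 4), cursors c1@0 c4@0 c2@3 c3@3, authorship ....
After op 6 (insert('a')): buffer="aagqgaaq" (len 8), cursors c1@2 c4@2 c2@7 c3@7, authorship 14...23.
After op 7 (insert('a')): buffer="aaaagqgaaaaq" (len 12), cursors c1@4 c4@4 c2@11 c3@11, authorship 1414...2323.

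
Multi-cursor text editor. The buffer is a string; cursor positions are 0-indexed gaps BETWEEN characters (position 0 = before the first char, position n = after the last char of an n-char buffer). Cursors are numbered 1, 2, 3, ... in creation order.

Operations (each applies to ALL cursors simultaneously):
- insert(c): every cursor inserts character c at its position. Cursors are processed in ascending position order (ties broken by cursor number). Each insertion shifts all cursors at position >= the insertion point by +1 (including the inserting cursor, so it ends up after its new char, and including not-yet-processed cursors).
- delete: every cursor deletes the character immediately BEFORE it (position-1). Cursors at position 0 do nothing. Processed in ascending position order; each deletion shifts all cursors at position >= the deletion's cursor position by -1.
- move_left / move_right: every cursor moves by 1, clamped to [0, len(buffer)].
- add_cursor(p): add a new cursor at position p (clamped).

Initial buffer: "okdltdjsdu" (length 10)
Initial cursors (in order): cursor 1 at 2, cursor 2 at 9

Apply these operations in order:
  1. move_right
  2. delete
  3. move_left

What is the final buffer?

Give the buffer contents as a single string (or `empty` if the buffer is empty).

Answer: okltdjsd

Derivation:
After op 1 (move_right): buffer="okdltdjsdu" (len 10), cursors c1@3 c2@10, authorship ..........
After op 2 (delete): buffer="okltdjsd" (len 8), cursors c1@2 c2@8, authorship ........
After op 3 (move_left): buffer="okltdjsd" (len 8), cursors c1@1 c2@7, authorship ........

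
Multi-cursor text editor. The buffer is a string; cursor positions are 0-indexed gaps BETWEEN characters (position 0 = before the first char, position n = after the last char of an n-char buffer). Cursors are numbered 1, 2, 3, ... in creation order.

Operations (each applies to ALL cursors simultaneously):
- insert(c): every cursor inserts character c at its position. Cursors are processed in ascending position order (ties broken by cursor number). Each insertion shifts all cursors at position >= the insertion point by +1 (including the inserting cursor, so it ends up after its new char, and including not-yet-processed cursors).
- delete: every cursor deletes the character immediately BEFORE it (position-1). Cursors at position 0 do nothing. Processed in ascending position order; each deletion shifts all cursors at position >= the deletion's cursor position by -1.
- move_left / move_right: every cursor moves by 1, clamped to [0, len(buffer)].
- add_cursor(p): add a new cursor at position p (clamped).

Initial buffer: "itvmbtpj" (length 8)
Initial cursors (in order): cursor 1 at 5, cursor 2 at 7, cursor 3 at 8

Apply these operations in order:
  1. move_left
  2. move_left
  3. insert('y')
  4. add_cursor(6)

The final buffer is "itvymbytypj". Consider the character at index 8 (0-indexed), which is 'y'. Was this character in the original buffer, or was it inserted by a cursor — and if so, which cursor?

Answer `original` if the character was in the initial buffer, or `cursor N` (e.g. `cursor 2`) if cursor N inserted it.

Answer: cursor 3

Derivation:
After op 1 (move_left): buffer="itvmbtpj" (len 8), cursors c1@4 c2@6 c3@7, authorship ........
After op 2 (move_left): buffer="itvmbtpj" (len 8), cursors c1@3 c2@5 c3@6, authorship ........
After op 3 (insert('y')): buffer="itvymbytypj" (len 11), cursors c1@4 c2@7 c3@9, authorship ...1..2.3..
After op 4 (add_cursor(6)): buffer="itvymbytypj" (len 11), cursors c1@4 c4@6 c2@7 c3@9, authorship ...1..2.3..
Authorship (.=original, N=cursor N): . . . 1 . . 2 . 3 . .
Index 8: author = 3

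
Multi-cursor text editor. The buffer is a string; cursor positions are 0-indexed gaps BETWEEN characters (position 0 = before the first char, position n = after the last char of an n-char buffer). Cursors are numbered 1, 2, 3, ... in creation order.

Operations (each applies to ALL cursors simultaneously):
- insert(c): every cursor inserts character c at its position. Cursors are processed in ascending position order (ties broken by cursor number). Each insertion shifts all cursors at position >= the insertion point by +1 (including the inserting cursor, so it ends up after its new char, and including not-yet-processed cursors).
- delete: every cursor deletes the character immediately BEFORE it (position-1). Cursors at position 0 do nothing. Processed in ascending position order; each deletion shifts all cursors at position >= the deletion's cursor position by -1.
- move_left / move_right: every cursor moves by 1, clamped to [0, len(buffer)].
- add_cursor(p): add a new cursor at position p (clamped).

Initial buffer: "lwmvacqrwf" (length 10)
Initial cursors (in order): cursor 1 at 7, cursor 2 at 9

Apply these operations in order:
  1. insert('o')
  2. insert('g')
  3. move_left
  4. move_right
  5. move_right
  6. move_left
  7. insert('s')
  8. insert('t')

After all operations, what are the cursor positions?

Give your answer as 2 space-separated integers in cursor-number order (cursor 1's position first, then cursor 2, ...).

Answer: 11 17

Derivation:
After op 1 (insert('o')): buffer="lwmvacqorwof" (len 12), cursors c1@8 c2@11, authorship .......1..2.
After op 2 (insert('g')): buffer="lwmvacqogrwogf" (len 14), cursors c1@9 c2@13, authorship .......11..22.
After op 3 (move_left): buffer="lwmvacqogrwogf" (len 14), cursors c1@8 c2@12, authorship .......11..22.
After op 4 (move_right): buffer="lwmvacqogrwogf" (len 14), cursors c1@9 c2@13, authorship .......11..22.
After op 5 (move_right): buffer="lwmvacqogrwogf" (len 14), cursors c1@10 c2@14, authorship .......11..22.
After op 6 (move_left): buffer="lwmvacqogrwogf" (len 14), cursors c1@9 c2@13, authorship .......11..22.
After op 7 (insert('s')): buffer="lwmvacqogsrwogsf" (len 16), cursors c1@10 c2@15, authorship .......111..222.
After op 8 (insert('t')): buffer="lwmvacqogstrwogstf" (len 18), cursors c1@11 c2@17, authorship .......1111..2222.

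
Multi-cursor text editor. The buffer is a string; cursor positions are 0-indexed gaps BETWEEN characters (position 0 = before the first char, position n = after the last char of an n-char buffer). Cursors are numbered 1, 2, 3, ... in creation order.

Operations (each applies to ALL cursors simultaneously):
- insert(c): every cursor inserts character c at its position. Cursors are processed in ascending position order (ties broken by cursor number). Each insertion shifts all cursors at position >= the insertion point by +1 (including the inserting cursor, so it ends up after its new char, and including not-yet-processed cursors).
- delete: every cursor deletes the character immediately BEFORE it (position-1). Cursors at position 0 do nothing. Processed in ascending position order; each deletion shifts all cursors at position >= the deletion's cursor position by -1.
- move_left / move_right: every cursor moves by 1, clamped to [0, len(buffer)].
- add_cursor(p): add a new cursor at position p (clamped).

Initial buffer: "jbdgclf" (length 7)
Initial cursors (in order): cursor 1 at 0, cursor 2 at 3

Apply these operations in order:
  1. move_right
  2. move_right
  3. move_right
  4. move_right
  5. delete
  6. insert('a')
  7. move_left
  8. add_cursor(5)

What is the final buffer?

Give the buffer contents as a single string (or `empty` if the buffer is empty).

Answer: jbdacla

Derivation:
After op 1 (move_right): buffer="jbdgclf" (len 7), cursors c1@1 c2@4, authorship .......
After op 2 (move_right): buffer="jbdgclf" (len 7), cursors c1@2 c2@5, authorship .......
After op 3 (move_right): buffer="jbdgclf" (len 7), cursors c1@3 c2@6, authorship .......
After op 4 (move_right): buffer="jbdgclf" (len 7), cursors c1@4 c2@7, authorship .......
After op 5 (delete): buffer="jbdcl" (len 5), cursors c1@3 c2@5, authorship .....
After op 6 (insert('a')): buffer="jbdacla" (len 7), cursors c1@4 c2@7, authorship ...1..2
After op 7 (move_left): buffer="jbdacla" (len 7), cursors c1@3 c2@6, authorship ...1..2
After op 8 (add_cursor(5)): buffer="jbdacla" (len 7), cursors c1@3 c3@5 c2@6, authorship ...1..2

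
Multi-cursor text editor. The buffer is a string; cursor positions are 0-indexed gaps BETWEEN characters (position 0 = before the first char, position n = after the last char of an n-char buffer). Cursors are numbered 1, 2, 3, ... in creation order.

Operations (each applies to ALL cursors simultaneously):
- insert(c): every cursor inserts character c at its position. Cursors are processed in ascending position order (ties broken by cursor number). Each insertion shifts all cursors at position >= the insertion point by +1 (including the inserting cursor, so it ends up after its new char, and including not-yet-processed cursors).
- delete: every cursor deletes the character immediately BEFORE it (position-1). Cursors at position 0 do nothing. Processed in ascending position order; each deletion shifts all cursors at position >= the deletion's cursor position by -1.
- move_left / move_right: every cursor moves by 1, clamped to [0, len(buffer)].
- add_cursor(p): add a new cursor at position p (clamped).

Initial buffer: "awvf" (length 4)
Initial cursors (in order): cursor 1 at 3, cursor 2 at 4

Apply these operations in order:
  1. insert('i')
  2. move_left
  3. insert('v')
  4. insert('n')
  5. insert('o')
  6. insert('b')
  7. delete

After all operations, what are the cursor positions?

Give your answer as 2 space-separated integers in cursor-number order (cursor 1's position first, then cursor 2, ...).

Answer: 6 11

Derivation:
After op 1 (insert('i')): buffer="awvifi" (len 6), cursors c1@4 c2@6, authorship ...1.2
After op 2 (move_left): buffer="awvifi" (len 6), cursors c1@3 c2@5, authorship ...1.2
After op 3 (insert('v')): buffer="awvvifvi" (len 8), cursors c1@4 c2@7, authorship ...11.22
After op 4 (insert('n')): buffer="awvvnifvni" (len 10), cursors c1@5 c2@9, authorship ...111.222
After op 5 (insert('o')): buffer="awvvnoifvnoi" (len 12), cursors c1@6 c2@11, authorship ...1111.2222
After op 6 (insert('b')): buffer="awvvnobifvnobi" (len 14), cursors c1@7 c2@13, authorship ...11111.22222
After op 7 (delete): buffer="awvvnoifvnoi" (len 12), cursors c1@6 c2@11, authorship ...1111.2222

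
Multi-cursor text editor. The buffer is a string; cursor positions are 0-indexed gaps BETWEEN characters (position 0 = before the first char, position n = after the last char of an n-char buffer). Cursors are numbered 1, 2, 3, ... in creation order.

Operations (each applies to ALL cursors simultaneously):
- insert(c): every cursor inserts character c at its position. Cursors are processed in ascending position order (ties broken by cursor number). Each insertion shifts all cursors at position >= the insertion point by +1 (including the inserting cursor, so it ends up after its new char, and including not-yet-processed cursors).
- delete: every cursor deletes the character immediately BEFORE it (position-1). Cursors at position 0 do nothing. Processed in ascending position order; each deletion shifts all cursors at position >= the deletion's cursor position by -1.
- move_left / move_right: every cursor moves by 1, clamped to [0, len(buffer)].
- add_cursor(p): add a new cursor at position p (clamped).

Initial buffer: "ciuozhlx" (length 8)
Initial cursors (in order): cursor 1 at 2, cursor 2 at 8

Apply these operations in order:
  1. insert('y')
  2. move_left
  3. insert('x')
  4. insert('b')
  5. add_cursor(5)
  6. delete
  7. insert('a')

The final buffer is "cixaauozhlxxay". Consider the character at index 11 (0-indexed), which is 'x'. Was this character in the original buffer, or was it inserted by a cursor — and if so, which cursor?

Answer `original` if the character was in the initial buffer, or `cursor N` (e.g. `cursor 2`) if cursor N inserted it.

Answer: cursor 2

Derivation:
After op 1 (insert('y')): buffer="ciyuozhlxy" (len 10), cursors c1@3 c2@10, authorship ..1......2
After op 2 (move_left): buffer="ciyuozhlxy" (len 10), cursors c1@2 c2@9, authorship ..1......2
After op 3 (insert('x')): buffer="cixyuozhlxxy" (len 12), cursors c1@3 c2@11, authorship ..11......22
After op 4 (insert('b')): buffer="cixbyuozhlxxby" (len 14), cursors c1@4 c2@13, authorship ..111......222
After op 5 (add_cursor(5)): buffer="cixbyuozhlxxby" (len 14), cursors c1@4 c3@5 c2@13, authorship ..111......222
After op 6 (delete): buffer="cixuozhlxxy" (len 11), cursors c1@3 c3@3 c2@10, authorship ..1......22
After op 7 (insert('a')): buffer="cixaauozhlxxay" (len 14), cursors c1@5 c3@5 c2@13, authorship ..113......222
Authorship (.=original, N=cursor N): . . 1 1 3 . . . . . . 2 2 2
Index 11: author = 2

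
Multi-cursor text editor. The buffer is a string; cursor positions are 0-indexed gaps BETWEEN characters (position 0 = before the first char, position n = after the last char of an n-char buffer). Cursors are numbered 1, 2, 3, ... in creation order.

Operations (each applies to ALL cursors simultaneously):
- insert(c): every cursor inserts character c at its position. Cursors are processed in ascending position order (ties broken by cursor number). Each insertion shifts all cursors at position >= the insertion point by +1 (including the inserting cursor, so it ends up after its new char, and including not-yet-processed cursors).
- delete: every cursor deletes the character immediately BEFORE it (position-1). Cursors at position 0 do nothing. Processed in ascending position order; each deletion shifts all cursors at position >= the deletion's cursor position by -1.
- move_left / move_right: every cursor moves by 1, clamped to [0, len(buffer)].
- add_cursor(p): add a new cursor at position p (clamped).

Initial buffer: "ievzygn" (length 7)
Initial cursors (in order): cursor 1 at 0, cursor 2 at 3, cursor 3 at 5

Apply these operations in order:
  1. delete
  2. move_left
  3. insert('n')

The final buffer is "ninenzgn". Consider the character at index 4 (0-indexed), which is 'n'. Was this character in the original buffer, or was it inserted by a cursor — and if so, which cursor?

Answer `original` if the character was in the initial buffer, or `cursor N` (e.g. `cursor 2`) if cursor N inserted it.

Answer: cursor 3

Derivation:
After op 1 (delete): buffer="iezgn" (len 5), cursors c1@0 c2@2 c3@3, authorship .....
After op 2 (move_left): buffer="iezgn" (len 5), cursors c1@0 c2@1 c3@2, authorship .....
After op 3 (insert('n')): buffer="ninenzgn" (len 8), cursors c1@1 c2@3 c3@5, authorship 1.2.3...
Authorship (.=original, N=cursor N): 1 . 2 . 3 . . .
Index 4: author = 3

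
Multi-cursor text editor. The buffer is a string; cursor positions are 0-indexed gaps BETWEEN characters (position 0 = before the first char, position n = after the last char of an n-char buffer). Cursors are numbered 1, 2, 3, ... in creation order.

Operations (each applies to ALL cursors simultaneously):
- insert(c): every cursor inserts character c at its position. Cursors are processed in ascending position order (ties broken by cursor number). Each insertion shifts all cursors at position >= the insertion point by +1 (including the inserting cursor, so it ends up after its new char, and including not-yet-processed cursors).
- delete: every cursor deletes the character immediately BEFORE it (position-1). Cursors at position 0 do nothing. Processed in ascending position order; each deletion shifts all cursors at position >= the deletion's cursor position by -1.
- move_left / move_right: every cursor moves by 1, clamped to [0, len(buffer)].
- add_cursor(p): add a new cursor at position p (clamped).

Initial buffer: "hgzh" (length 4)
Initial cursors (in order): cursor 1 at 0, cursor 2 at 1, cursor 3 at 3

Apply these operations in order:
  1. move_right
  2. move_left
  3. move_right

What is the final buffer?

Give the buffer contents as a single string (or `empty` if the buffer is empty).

After op 1 (move_right): buffer="hgzh" (len 4), cursors c1@1 c2@2 c3@4, authorship ....
After op 2 (move_left): buffer="hgzh" (len 4), cursors c1@0 c2@1 c3@3, authorship ....
After op 3 (move_right): buffer="hgzh" (len 4), cursors c1@1 c2@2 c3@4, authorship ....

Answer: hgzh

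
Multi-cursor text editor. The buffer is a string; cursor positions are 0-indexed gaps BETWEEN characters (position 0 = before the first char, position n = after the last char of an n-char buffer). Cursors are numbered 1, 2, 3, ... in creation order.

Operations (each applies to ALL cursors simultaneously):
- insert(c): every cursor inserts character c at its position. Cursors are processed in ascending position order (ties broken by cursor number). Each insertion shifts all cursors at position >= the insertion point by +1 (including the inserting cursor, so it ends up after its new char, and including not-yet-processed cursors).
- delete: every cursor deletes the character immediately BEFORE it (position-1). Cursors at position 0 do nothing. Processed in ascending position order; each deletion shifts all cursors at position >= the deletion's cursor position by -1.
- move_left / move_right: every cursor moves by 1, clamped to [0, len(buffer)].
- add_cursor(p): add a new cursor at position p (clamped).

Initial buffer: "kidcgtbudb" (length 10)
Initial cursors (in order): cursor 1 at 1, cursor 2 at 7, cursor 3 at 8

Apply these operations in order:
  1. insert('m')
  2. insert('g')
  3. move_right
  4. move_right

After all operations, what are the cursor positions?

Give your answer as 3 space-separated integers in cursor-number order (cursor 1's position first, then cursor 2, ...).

Answer: 5 13 16

Derivation:
After op 1 (insert('m')): buffer="kmidcgtbmumdb" (len 13), cursors c1@2 c2@9 c3@11, authorship .1......2.3..
After op 2 (insert('g')): buffer="kmgidcgtbmgumgdb" (len 16), cursors c1@3 c2@11 c3@14, authorship .11......22.33..
After op 3 (move_right): buffer="kmgidcgtbmgumgdb" (len 16), cursors c1@4 c2@12 c3@15, authorship .11......22.33..
After op 4 (move_right): buffer="kmgidcgtbmgumgdb" (len 16), cursors c1@5 c2@13 c3@16, authorship .11......22.33..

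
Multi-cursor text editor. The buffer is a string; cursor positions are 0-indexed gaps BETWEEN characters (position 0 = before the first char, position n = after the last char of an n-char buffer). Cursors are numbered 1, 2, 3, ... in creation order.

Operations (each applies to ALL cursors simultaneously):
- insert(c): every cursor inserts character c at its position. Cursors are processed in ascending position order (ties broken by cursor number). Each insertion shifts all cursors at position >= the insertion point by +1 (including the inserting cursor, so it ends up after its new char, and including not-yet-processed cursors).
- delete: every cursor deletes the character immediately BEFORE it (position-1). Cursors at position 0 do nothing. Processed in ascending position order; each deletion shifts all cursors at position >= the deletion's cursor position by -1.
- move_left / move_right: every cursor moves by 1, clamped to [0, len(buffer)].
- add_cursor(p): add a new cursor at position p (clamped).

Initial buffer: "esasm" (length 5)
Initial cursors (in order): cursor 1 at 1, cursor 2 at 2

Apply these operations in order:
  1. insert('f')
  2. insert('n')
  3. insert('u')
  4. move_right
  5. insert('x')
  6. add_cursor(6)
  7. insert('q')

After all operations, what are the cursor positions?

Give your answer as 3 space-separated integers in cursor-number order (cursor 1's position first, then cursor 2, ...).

After op 1 (insert('f')): buffer="efsfasm" (len 7), cursors c1@2 c2@4, authorship .1.2...
After op 2 (insert('n')): buffer="efnsfnasm" (len 9), cursors c1@3 c2@6, authorship .11.22...
After op 3 (insert('u')): buffer="efnusfnuasm" (len 11), cursors c1@4 c2@8, authorship .111.222...
After op 4 (move_right): buffer="efnusfnuasm" (len 11), cursors c1@5 c2@9, authorship .111.222...
After op 5 (insert('x')): buffer="efnusxfnuaxsm" (len 13), cursors c1@6 c2@11, authorship .111.1222.2..
After op 6 (add_cursor(6)): buffer="efnusxfnuaxsm" (len 13), cursors c1@6 c3@6 c2@11, authorship .111.1222.2..
After op 7 (insert('q')): buffer="efnusxqqfnuaxqsm" (len 16), cursors c1@8 c3@8 c2@14, authorship .111.113222.22..

Answer: 8 14 8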